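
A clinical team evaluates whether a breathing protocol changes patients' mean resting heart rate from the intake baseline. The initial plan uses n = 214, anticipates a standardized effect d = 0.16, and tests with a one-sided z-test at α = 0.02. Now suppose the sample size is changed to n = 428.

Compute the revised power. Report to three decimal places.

With n = 428: δ = d·√n = 0.16 × √428 = 3.3101. Critical value z_{0.02} = 2.054.
Revised power = P(Z > 2.054 − δ) = Φ(1.256) = 0.8955.

Power ≈ 0.896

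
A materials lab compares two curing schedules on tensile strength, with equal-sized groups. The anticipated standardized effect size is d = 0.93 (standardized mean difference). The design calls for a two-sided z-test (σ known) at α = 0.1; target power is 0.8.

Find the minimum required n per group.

n = 15 per group

Set Φ(δ − 1.645) = 0.8; then δ − 1.645 = Φ⁻¹(0.8) = 0.842, giving δ = 2.486.
(For δ > 0 the lower-tail rejection region contributes negligibly to power, so the one-term inversion is standard.)
δ = d·√(n/2) ⇒ n = 2(δ/d)² = 2 × (2.486 / 0.93)² = 14.30.
Rounding up, n = 15 per group.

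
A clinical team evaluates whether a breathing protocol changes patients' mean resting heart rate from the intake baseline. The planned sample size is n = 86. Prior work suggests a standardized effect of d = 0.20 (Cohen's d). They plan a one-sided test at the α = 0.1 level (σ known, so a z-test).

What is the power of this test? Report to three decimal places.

Noncentrality parameter: δ = d·√n = 0.20 × √86 = 1.8547
One-sided α = 0.1 → critical value z_{0.1} = 1.282.
Power = Φ(δ − 1.282) = Φ(0.573) = 0.7167.

Power ≈ 0.717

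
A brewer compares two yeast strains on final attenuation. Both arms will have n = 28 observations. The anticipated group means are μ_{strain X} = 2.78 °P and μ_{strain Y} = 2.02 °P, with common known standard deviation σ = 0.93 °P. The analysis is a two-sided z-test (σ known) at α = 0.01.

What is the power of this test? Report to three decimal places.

Power ≈ 0.685

Standardized effect: d = |μ_{strain X} − μ_{strain Y}| / σ = |2.78 − 2.02| / 0.93 = 0.8172
Noncentrality parameter: δ = d·√(n/2) = 0.8172 × √(28/2) = 3.0577
Critical value for a two-sided test at α = 0.01: z_{α/2} = 2.576.
Power = Φ(δ − 2.576) + Φ(−δ − 2.576) = Φ(0.482) + Φ(-5.634) = 0.6851 + 0.0000 = 0.6851.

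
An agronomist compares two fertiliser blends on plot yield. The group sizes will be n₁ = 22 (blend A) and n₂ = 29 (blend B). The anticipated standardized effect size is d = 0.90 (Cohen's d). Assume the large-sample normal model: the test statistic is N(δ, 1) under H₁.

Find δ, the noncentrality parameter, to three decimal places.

The noncentrality parameter scales effect size by the design's sample-size factor: δ = d / √(1/n₁ + 1/n₂) = 0.90 / √(1/22 + 1/29) = 3.1832

δ ≈ 3.183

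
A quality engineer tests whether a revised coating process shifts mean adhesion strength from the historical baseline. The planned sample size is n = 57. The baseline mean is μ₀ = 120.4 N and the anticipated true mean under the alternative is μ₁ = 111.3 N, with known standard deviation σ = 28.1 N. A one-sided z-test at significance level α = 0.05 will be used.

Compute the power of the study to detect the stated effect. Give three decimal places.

Standardized effect: d = |μ₁ − μ₀| / σ = |111.3 − 120.4| / 28.1 = 0.3238
Noncentrality parameter: λ = d·√n = 0.3238 × √57 = 2.4450
Critical value for a one-sided test at α = 0.05: z_α = 1.645.
Power = Φ(λ − 1.645) = Φ(0.800) = 0.7882.

Power ≈ 0.788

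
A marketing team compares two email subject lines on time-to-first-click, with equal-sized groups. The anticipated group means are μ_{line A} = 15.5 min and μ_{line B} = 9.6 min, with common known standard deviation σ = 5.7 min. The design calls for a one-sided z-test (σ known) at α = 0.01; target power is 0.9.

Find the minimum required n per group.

n = 25 per group

Standardized effect: d = |μ_{line A} − μ_{line B}| / σ = |15.5 − 9.6| / 5.7 = 1.0351
Set Φ(δ − 2.326) = 0.9; then δ − 2.326 = Φ⁻¹(0.9) = 1.282, giving δ = 3.608.
δ = d·√(n/2) ⇒ n = 2(δ/d)² = 2 × (3.608 / 1.0351)² = 24.30.
Rounding up, n = 25 per group.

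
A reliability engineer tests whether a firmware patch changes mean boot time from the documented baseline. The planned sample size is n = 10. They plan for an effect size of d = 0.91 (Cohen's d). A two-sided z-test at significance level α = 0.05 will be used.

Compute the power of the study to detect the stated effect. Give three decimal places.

Power ≈ 0.821

Noncentrality parameter: δ = d·√n = 0.91 × √10 = 2.8777
Two-sided α = 0.05 → critical value z_{0.025} = 1.960.
Power = Φ(δ − 1.960) + Φ(−δ − 1.960) = Φ(0.918) + Φ(-4.838) = 0.8206 + 0.0000 = 0.8206.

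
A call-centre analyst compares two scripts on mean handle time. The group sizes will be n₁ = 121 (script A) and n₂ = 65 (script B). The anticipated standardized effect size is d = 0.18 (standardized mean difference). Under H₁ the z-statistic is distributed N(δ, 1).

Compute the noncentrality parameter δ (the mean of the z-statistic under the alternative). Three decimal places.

The noncentrality parameter scales effect size by the design's sample-size factor: δ = d / √(1/n₁ + 1/n₂) = 0.18 / √(1/121 + 1/65) = 1.1705

δ ≈ 1.170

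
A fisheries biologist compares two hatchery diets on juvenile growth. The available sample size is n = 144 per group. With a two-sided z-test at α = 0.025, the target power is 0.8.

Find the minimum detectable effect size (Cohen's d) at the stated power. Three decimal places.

Required noncentrality: δ = z_{0.0125} + z_{0.20} = 2.241 + 0.842 = 3.083.
(The second rejection-region term Φ(−δ − z_{α/2}) is negligible and dropped.)
δ = d·√(n/2) ⇒ d = δ/√(n/2) = 3.083/√(144/2) = 0.3633.

d ≈ 0.363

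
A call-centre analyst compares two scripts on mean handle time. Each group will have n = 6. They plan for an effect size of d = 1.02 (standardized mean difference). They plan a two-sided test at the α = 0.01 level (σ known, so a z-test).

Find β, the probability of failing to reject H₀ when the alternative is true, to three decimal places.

Noncentrality parameter: δ = d·√(n/2) = 1.02 × √(6/2) = 1.7667
Critical value for a two-sided test at α = 0.01: z_{α/2} = 2.576.
Power = Φ(δ − 2.576) + Φ(−δ − 2.576) = Φ(-0.809) + Φ(-4.343) = 0.2092 + 0.0000 = 0.2092.
Type II error: β = 1 − power = 1 − 0.2092 = 0.7908.

β ≈ 0.791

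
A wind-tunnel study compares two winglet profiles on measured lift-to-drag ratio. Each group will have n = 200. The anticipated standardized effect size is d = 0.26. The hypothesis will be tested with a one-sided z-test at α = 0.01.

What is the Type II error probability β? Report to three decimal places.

Noncentrality parameter: δ = d·√(n/2) = 0.26 × √(200/2) = 2.6000
One-sided α = 0.01 → critical value z_{0.01} = 2.326.
Power = P(Z > 2.326 − δ) = Φ(0.274) = 0.6078.
Type II error: β = 1 − power = 1 − 0.6078 = 0.3922.

β ≈ 0.392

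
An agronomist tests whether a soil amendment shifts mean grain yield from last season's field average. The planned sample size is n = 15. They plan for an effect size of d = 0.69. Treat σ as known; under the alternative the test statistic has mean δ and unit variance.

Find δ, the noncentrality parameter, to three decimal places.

δ ≈ 2.672

δ = d·√n = 0.69 × √15 = 2.6724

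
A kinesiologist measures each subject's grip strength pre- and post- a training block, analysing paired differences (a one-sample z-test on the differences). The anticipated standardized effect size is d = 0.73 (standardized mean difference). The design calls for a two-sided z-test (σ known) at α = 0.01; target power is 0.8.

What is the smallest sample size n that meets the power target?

n = 22

For power 0.8 need Φ(δ − z_{0.005}) = 0.8, so δ = z_{0.005} + z_{0.20} = 2.576 + 0.842 = 3.417.
(For δ > 0 the lower-tail rejection region contributes negligibly to power, so the one-term inversion is standard.)
δ = d·√n ⇒ n = (δ/d)² = (3.417 / 0.73)² = 21.92.
Rounding up, n = 22.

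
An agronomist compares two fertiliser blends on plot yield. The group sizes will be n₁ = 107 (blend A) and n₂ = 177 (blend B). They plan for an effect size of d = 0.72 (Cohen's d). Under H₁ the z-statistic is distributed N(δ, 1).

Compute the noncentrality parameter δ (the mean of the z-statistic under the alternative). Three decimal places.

δ ≈ 5.880

The noncentrality parameter scales effect size by the design's sample-size factor: δ = d / √(1/n₁ + 1/n₂) = 0.72 / √(1/107 + 1/177) = 5.8797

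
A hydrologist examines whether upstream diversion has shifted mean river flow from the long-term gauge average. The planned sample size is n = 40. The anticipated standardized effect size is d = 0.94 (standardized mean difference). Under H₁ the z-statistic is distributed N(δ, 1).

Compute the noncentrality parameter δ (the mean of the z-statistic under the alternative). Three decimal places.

δ = d·√n = 0.94 × √40 = 5.9451

δ ≈ 5.945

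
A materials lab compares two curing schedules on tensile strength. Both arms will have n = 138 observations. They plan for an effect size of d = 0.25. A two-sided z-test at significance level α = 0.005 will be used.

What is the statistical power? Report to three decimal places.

Noncentrality parameter: δ = d·√(n/2) = 0.25 × √(138/2) = 2.0767
Two-sided α = 0.005 → critical value z_{0.0025} = 2.807.
Power = Φ(δ − 2.807) + Φ(−δ − 2.807) = Φ(-0.730) + Φ(-4.884) = 0.2326 + 0.0000 = 0.2326.

Power ≈ 0.233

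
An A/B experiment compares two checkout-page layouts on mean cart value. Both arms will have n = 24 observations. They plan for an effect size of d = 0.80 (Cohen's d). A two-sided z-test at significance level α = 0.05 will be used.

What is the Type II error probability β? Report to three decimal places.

Noncentrality parameter: δ = d·√(n/2) = 0.80 × √(24/2) = 2.7713
Critical value for a two-sided test at α = 0.05: z_{α/2} = 1.960.
Power = Φ(δ − 1.960) + Φ(−δ − 1.960) = Φ(0.811) + Φ(-4.731) = 0.7914 + 0.0000 = 0.7914.
Type II error: β = 1 − power = 1 − 0.7914 = 0.2086.

β ≈ 0.209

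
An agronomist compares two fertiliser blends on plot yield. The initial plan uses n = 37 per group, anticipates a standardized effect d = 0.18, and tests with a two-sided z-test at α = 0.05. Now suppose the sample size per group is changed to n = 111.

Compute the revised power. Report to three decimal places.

With n = 111 per group: δ = d·√(n/2) = 0.18 × √(111/2) = 1.3410. Critical value z_{0.025} = 1.960.
Revised power = Φ(δ − 1.960) + Φ(−δ − 1.960) = Φ(-0.619) + Φ(-3.301) = 0.2680 + 0.0005 = 0.2684.

Power ≈ 0.268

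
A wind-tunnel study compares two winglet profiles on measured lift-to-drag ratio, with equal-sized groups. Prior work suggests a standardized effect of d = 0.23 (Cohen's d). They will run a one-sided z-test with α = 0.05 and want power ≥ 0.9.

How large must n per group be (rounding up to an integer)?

n = 324 per group

Set Φ(δ − 1.645) = 0.9; then δ − 1.645 = Φ⁻¹(0.9) = 1.282, giving δ = 2.926.
δ = d·√(n/2) ⇒ n = 2(δ/d)² = 2 × (2.926 / 0.23)² = 323.77.
Round up to the next whole unit.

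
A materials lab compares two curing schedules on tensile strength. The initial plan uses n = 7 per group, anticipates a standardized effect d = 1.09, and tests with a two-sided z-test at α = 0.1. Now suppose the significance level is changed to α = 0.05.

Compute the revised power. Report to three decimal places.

Power ≈ 0.532

δ = d·√(n/2) = 1.09 × √(7/2) = 2.0392 (unchanged). New critical value: z_{0.025} = 1.960.
Revised power = Φ(δ − 1.960) + Φ(−δ − 1.960) = Φ(0.079) + Φ(-3.999) = 0.5316 + 0.0000 = 0.5316.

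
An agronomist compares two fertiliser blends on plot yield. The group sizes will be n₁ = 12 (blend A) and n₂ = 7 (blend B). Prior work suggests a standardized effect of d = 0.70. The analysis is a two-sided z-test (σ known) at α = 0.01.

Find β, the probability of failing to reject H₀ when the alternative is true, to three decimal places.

β ≈ 0.865

Noncentrality parameter: δ = d / √(1/n₁ + 1/n₂) = 0.70 / √(1/12 + 1/7) = 1.4718
Two-sided α = 0.01 → critical value z_{0.005} = 2.576.
Power = Φ(δ − 2.576) + Φ(−δ − 2.576) = Φ(-1.104) + Φ(-4.048) = 0.1348 + 0.0000 = 0.1348.
Type II error: β = 1 − power = 1 − 0.1348 = 0.8652.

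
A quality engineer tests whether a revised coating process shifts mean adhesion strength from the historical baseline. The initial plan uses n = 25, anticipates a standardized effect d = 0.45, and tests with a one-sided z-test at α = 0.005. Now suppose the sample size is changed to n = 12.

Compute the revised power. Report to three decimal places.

With n = 12: δ = d·√n = 0.45 × √12 = 1.5588. Critical value z_{0.005} = 2.576.
Revised power = Φ(δ − 2.576) = Φ(-1.017) = 0.1546.

Power ≈ 0.155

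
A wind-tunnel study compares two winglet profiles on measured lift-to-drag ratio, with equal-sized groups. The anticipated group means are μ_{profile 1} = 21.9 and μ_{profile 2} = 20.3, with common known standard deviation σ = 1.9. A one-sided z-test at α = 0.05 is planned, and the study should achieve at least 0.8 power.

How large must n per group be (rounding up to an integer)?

Standardized effect: d = |μ_{profile 1} − μ_{profile 2}| / σ = |21.9 − 20.3| / 1.9 = 0.8421
For power 0.8 need Φ(δ − z_{0.05}) = 0.8, so δ = z_{0.05} + z_{0.20} = 1.645 + 0.842 = 2.486.
δ = d·√(n/2) ⇒ n = 2(δ/d)² = 2 × (2.486 / 0.8421)² = 17.44.
Rounding up, n = 18 per group.

n = 18 per group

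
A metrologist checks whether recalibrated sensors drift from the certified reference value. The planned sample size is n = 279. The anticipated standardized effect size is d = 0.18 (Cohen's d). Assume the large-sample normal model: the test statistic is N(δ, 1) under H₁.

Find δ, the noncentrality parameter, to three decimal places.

δ ≈ 3.007

δ = d·√n = 0.18 × √279 = 3.0066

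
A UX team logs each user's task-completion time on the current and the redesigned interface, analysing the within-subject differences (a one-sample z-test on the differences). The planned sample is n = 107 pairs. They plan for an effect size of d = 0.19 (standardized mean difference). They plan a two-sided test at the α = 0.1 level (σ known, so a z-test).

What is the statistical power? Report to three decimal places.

Power ≈ 0.626

Noncentrality parameter: δ = d·√n = 0.19 × √107 = 1.9654
Critical value for a two-sided test at α = 0.1: z_{α/2} = 1.645.
Power = Φ(δ − 1.645) + Φ(−δ − 1.645) = Φ(0.321) + Φ(-3.610) = 0.6257 + 0.0002 = 0.6259.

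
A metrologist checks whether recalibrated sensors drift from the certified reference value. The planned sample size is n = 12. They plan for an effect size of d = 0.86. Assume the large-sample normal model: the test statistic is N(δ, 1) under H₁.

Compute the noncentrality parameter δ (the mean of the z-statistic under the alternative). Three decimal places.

δ ≈ 2.979

δ = d·√n = 0.86 × √12 = 2.9791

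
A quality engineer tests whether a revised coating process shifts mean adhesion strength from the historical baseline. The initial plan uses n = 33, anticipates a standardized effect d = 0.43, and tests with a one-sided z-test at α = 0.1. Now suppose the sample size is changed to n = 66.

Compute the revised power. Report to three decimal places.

Power ≈ 0.987

With n = 66: δ = d·√n = 0.43 × √66 = 3.4933. Critical value z_{0.1} = 1.282.
Revised power = Φ(δ − 1.282) = Φ(2.212) = 0.9865.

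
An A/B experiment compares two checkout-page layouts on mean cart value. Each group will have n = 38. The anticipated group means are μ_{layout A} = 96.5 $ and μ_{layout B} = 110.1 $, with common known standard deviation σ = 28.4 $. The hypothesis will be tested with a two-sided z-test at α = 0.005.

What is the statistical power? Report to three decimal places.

Standardized effect: d = |μ_{layout A} − μ_{layout B}| / σ = |96.5 − 110.1| / 28.4 = 0.4789
Noncentrality parameter: δ = d·√(n/2) = 0.4789 × √(38/2) = 2.0874
Critical value for a two-sided test at α = 0.005: z_{α/2} = 2.807.
Power = Φ(δ − 2.807) + Φ(−δ − 2.807) = Φ(-0.720) + Φ(-4.894) = 0.2359 + 0.0000 = 0.2359.

Power ≈ 0.236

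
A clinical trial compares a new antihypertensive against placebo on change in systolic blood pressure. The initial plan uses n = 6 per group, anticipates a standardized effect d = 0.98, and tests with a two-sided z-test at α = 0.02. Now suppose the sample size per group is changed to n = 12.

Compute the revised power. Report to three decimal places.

Power ≈ 0.530

With n = 12 per group: δ = d·√(n/2) = 0.98 × √(12/2) = 2.4005. Critical value z_{0.01} = 2.326.
Revised power = Φ(δ − 2.326) + Φ(−δ − 2.326) = Φ(0.074) + Φ(-4.727) = 0.5296 + 0.0000 = 0.5296.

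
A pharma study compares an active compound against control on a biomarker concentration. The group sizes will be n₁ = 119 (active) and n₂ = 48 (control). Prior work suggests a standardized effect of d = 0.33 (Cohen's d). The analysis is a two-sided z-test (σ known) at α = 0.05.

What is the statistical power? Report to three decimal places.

Noncentrality parameter: δ = d / √(1/n₁ + 1/n₂) = 0.33 / √(1/119 + 1/48) = 1.9300
Two-sided α = 0.05 → critical value z_{0.025} = 1.960.
Power = Φ(δ − 1.960) + Φ(−δ − 1.960) = Φ(-0.030) + Φ(-3.890) = 0.4880 + 0.0001 = 0.4881.

Power ≈ 0.488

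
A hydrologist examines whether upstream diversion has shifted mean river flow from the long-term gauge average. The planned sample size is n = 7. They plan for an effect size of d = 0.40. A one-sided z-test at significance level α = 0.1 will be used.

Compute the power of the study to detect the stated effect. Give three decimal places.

Power ≈ 0.412

Noncentrality parameter: δ = d·√n = 0.40 × √7 = 1.0583
One-sided α = 0.1 → critical value z_{0.1} = 1.282.
Power = P(Z > 1.282 − δ) = Φ(-0.223) = 0.4117.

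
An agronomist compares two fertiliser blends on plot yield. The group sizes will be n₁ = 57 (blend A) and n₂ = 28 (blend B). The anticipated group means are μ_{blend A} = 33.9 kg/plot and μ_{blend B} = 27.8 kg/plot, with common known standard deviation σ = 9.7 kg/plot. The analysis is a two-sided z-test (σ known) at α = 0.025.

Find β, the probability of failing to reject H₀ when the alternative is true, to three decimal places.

β ≈ 0.314

Standardized effect: d = |μ_{blend A} − μ_{blend B}| / σ = |33.9 − 27.8| / 9.7 = 0.6289
Noncentrality parameter: δ = d / √(1/n₁ + 1/n₂) = 0.6289 / √(1/57 + 1/28) = 2.7250
Critical value for a two-sided test at α = 0.025: z_{α/2} = 2.241.
Power = Φ(δ − 2.241) + Φ(−δ − 2.241) = Φ(0.484) + Φ(-4.966) = 0.6857 + 0.0000 = 0.6857.
Type II error: β = 1 − power = 1 − 0.6857 = 0.3143.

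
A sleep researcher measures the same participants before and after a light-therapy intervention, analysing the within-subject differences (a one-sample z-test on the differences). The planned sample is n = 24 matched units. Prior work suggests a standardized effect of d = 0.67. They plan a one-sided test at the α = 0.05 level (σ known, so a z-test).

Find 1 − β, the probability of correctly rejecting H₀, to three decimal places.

Noncentrality parameter: δ = d·√n = 0.67 × √24 = 3.2823
Critical value for a one-sided test at α = 0.05: z_α = 1.645.
Power = P(Z > 1.645 − δ) = Φ(1.637) = 0.9492.

Power ≈ 0.949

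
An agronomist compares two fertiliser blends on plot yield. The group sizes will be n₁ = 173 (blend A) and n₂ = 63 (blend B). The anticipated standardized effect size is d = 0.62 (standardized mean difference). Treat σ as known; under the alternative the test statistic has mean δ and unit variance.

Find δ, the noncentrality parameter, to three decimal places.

The noncentrality parameter scales effect size by the design's sample-size factor: δ = d / √(1/n₁ + 1/n₂) = 0.62 / √(1/173 + 1/63) = 4.2134

δ ≈ 4.213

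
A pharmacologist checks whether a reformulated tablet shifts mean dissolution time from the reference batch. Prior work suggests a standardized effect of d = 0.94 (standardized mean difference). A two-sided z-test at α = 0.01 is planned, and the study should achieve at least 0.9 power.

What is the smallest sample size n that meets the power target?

n = 17

Set Φ(δ − 2.576) = 0.9; then δ − 2.576 = Φ⁻¹(0.9) = 1.282, giving δ = 3.857.
(The Φ(−δ − z_{α/2}) term is vanishingly small for δ > 0 and is dropped in the standard sample-size formula.)
δ = d·√n ⇒ n = (δ/d)² = (3.857 / 0.94)² = 16.84.
Round up to the next whole unit.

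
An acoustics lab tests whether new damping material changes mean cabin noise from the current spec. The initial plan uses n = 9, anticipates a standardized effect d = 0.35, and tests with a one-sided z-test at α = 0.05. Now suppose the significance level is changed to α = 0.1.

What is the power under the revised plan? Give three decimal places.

δ = d·√n = 0.35 × √9 = 1.0500 (unchanged). New critical value: z_{0.1} = 1.282.
Revised power = P(Z > 1.282 − δ) = Φ(-0.232) = 0.4084.

Power ≈ 0.408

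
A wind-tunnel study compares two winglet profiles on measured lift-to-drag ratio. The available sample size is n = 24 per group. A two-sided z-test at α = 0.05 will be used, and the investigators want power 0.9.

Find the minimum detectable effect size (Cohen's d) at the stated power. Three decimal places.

Required noncentrality: δ = z_{0.025} + z_{0.10} = 1.960 + 1.282 = 3.242.
(The second rejection-region term Φ(−δ − z_{α/2}) is negligible and dropped.)
δ = d·√(n/2) ⇒ d = δ/√(n/2) = 3.242/√(24/2) = 0.9357.

d ≈ 0.936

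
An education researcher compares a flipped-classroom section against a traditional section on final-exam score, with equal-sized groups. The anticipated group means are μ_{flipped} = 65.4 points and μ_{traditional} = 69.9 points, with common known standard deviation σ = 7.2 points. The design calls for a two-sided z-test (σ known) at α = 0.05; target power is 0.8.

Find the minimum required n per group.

Standardized effect: d = |μ_{flipped} − μ_{traditional}| / σ = |65.4 − 69.9| / 7.2 = 0.6250
For power 0.8 need Φ(δ − z_{0.025}) = 0.8, so δ = z_{0.025} + z_{0.20} = 1.960 + 0.842 = 2.802.
(Ignoring the negligible lower-tail rejection probability gives the usual closed-form inversion.)
δ = d·√(n/2) ⇒ n = 2(δ/d)² = 2 × (2.802 / 0.6250)² = 40.19.
Rounding up, n = 41 per group.

n = 41 per group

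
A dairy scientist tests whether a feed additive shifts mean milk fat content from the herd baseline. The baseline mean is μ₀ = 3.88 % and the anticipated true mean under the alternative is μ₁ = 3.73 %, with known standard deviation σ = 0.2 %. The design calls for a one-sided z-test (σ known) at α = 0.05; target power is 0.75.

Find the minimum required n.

Standardized effect: d = |μ₁ − μ₀| / σ = |3.73 − 3.88| / 0.2 = 0.7500
Set Φ(δ − 1.645) = 0.75; then δ − 1.645 = Φ⁻¹(0.75) = 0.674, giving δ = 2.319.
δ = d·√n ⇒ n = (δ/d)² = (2.319 / 0.7500)² = 9.56.
Rounding up, n = 10.

n = 10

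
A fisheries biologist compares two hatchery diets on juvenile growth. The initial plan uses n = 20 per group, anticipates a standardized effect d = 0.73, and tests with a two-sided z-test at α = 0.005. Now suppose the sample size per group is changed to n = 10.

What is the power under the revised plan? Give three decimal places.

With n = 10 per group: δ = d·√(n/2) = 0.73 × √(10/2) = 1.6323. Critical value z_{0.0025} = 2.807.
Revised power = Φ(δ − 2.807) + Φ(−δ − 2.807) = Φ(-1.175) + Φ(-4.439) = 0.1201 + 0.0000 = 0.1201.

Power ≈ 0.120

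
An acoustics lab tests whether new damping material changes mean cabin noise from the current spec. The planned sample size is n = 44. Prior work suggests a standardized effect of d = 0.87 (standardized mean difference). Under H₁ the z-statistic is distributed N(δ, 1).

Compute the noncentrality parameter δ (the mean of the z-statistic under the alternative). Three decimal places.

δ ≈ 5.771

δ = d·√n = 0.87 × √44 = 5.7709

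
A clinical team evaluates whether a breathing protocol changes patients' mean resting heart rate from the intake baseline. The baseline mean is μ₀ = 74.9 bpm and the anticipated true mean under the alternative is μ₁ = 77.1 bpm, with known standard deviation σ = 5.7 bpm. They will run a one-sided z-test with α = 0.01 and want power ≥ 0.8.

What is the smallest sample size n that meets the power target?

n = 68

Standardized effect: d = |μ₁ − μ₀| / σ = |77.1 − 74.9| / 5.7 = 0.3860
For power 0.8 need Φ(δ − z_{0.01}) = 0.8, so δ = z_{0.01} + z_{0.20} = 2.326 + 0.842 = 3.168.
δ = d·√n ⇒ n = (δ/d)² = (3.168 / 0.3860)² = 67.37.
Round up to the next whole unit.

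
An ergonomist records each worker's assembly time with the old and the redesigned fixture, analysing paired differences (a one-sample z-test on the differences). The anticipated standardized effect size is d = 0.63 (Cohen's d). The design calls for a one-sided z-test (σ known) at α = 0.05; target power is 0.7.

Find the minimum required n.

For power 0.7 need Φ(δ − z_{0.05}) = 0.7, so δ = z_{0.05} + z_{0.30} = 1.645 + 0.524 = 2.169.
δ = d·√n ⇒ n = (δ/d)² = (2.169 / 0.63)² = 11.86.
Rounding up, n = 12.

n = 12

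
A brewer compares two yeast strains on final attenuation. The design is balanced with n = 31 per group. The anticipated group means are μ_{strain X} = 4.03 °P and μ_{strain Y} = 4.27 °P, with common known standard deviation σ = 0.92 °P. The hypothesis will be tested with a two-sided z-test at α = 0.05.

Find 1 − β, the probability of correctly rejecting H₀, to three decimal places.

Standardized effect: d = |μ_{strain X} − μ_{strain Y}| / σ = |4.03 − 4.27| / 0.92 = 0.2609
Noncentrality parameter: δ = d·√(n/2) = 0.2609 × √(31/2) = 1.0270
Critical value for a two-sided test at α = 0.05: z_{α/2} = 1.960.
Power = Φ(δ − 1.960) + Φ(−δ − 1.960) = Φ(-0.933) + Φ(-2.987) = 0.1754 + 0.0014 = 0.1768.

Power ≈ 0.177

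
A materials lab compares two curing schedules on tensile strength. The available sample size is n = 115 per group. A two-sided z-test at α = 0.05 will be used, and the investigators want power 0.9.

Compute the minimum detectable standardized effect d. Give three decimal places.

Required noncentrality: δ = z_{0.025} + z_{0.10} = 1.960 + 1.282 = 3.242.
(The second rejection-region term Φ(−δ − z_{α/2}) is negligible and dropped.)
δ = d·√(n/2) ⇒ d = δ/√(n/2) = 3.242/√(115/2) = 0.4275.

d ≈ 0.427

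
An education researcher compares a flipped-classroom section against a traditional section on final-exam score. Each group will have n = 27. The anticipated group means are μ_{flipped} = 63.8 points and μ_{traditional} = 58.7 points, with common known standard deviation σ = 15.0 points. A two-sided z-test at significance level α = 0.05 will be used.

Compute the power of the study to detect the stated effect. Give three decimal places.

Standardized effect: d = |μ_{flipped} − μ_{traditional}| / σ = |63.8 − 58.7| / 15.0 = 0.3400
Noncentrality parameter: δ = d·√(n/2) = 0.3400 × √(27/2) = 1.2492
Two-sided α = 0.05 → critical value z_{0.025} = 1.960.
Power = Φ(δ − 1.960) + Φ(−δ − 1.960) = Φ(-0.711) + Φ(-3.209) = 0.2386 + 0.0007 = 0.2393.

Power ≈ 0.239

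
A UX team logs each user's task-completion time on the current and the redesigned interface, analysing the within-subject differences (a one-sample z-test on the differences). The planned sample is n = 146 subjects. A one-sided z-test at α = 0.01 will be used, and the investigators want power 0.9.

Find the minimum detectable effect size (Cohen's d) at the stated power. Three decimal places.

Need Φ(δ − 2.326) = 0.9, so δ = 2.326 + 1.282 = 3.608.
δ = d·√n ⇒ d = δ/√n = 3.608/√146 = 0.2986.

d ≈ 0.299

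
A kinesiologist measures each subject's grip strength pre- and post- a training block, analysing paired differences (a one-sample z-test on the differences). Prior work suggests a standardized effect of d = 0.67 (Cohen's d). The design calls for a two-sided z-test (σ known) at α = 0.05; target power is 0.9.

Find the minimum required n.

For power 0.9 need Φ(δ − z_{0.025}) = 0.9, so δ = z_{0.025} + z_{0.10} = 1.960 + 1.282 = 3.242.
(Ignoring the negligible lower-tail rejection probability gives the usual closed-form inversion.)
δ = d·√n ⇒ n = (δ/d)² = (3.242 / 0.67)² = 23.41.
Round up to the next whole unit.

n = 24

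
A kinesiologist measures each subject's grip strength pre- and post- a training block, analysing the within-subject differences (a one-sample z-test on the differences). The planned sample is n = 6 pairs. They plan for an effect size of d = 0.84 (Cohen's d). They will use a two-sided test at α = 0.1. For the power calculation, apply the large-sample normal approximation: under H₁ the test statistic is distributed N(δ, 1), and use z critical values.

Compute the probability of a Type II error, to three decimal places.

Noncentrality parameter: δ = d·√n = 0.84 × √6 = 2.0576
Critical value for a two-sided test at α = 0.1: z_{α/2} = 1.645.
Power = Φ(δ − 1.645) + Φ(−δ − 1.645) = Φ(0.413) + Φ(-3.702) = 0.6601 + 0.0001 = 0.6602.
Type II error: β = 1 − power = 1 − 0.6602 = 0.3398.

β ≈ 0.340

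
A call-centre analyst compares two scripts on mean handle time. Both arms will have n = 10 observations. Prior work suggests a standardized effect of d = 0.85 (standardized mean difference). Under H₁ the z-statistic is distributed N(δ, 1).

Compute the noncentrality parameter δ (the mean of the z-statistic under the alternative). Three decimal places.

δ = d·√(n/2) = 0.85 × √(10/2) = 1.9007

δ ≈ 1.901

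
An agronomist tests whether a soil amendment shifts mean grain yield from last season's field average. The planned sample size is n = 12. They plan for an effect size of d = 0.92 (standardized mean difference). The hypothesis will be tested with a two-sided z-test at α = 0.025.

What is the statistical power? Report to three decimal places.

Noncentrality parameter: λ = d·√n = 0.92 × √12 = 3.1870
Critical value for a two-sided test at α = 0.025: z_{α/2} = 2.241.
Power = Φ(λ − 2.241) + Φ(−λ − 2.241) = Φ(0.946) + Φ(-5.428) = 0.8278 + 0.0000 = 0.8278.

Power ≈ 0.828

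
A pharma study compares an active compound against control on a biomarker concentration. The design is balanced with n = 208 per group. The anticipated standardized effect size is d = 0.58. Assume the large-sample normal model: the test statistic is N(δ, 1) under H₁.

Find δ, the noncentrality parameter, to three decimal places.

The noncentrality parameter scales effect size by the design's sample-size factor: δ = d·√(n/2) = 0.58 × √(208/2) = 5.9149

δ ≈ 5.915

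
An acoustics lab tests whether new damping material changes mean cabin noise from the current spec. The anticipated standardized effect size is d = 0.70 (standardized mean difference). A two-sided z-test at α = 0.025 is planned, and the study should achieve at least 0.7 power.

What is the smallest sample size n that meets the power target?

n = 16

For power 0.7 need Φ(δ − z_{0.0125}) = 0.7, so δ = z_{0.0125} + z_{0.30} = 2.241 + 0.524 = 2.766.
(The Φ(−δ − z_{α/2}) term is vanishingly small for δ > 0 and is dropped in the standard sample-size formula.)
δ = d·√n ⇒ n = (δ/d)² = (2.766 / 0.70)² = 15.61.
Rounding up, n = 16.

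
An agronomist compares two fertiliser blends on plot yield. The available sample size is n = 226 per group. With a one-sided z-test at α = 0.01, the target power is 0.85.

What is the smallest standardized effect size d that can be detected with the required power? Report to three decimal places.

d ≈ 0.316

Required noncentrality: δ = z_{0.01} + z_{0.15} = 2.326 + 1.036 = 3.363.
δ = d·√(n/2) ⇒ d = δ/√(n/2) = 3.363/√(226/2) = 0.3163.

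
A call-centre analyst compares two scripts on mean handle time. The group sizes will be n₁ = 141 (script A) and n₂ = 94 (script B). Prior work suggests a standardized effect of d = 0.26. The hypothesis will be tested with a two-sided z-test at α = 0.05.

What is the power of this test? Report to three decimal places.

Noncentrality parameter: λ = d / √(1/n₁ + 1/n₂) = 0.26 / √(1/141 + 1/94) = 1.9526
Critical value for a two-sided test at α = 0.05: z_{α/2} = 1.960.
Power = Φ(λ − 1.960) + Φ(−λ − 1.960) = Φ(-0.007) + Φ(-3.913) = 0.4971 + 0.0000 = 0.4971.

Power ≈ 0.497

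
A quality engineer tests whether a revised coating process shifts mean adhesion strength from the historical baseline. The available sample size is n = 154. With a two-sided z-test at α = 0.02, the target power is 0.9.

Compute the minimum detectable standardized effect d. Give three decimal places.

d ≈ 0.291

Required noncentrality: δ = z_{0.01} + z_{0.10} = 2.326 + 1.282 = 3.608.
(The second rejection-region term Φ(−δ − z_{α/2}) is negligible and dropped.)
δ = d·√n ⇒ d = δ/√n = 3.608/√154 = 0.2907.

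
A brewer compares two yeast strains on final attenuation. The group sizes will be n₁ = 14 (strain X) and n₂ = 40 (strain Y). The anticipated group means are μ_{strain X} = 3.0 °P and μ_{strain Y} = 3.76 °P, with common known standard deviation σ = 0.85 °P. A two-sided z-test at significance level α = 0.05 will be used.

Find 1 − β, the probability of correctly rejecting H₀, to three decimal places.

Standardized effect: d = |μ_{strain X} − μ_{strain Y}| / σ = |3.0 − 3.76| / 0.85 = 0.8941
Noncentrality parameter: δ = d / √(1/n₁ + 1/n₂) = 0.8941 / √(1/14 + 1/40) = 2.8793
Critical value for a two-sided test at α = 0.05: z_{α/2} = 1.960.
Power = Φ(δ − 1.960) + Φ(−δ − 1.960) = Φ(0.919) + Φ(-4.839) = 0.8210 + 0.0000 = 0.8210.

Power ≈ 0.821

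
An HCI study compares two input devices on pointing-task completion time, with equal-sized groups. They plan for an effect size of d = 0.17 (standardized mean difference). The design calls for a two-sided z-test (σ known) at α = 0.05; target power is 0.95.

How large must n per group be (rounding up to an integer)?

For power 0.95 need Φ(δ − z_{0.025}) = 0.95, so δ = z_{0.025} + z_{0.05} = 1.960 + 1.645 = 3.605.
(For δ > 0 the lower-tail rejection region contributes negligibly to power, so the one-term inversion is standard.)
δ = d·√(n/2) ⇒ n = 2(δ/d)² = 2 × (3.605 / 0.17)² = 899.29.
Round up to the next whole unit.

n = 900 per group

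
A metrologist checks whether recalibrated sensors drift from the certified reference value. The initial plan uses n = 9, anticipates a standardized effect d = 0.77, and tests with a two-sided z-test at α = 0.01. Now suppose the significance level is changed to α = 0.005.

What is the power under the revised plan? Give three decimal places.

Power ≈ 0.310

δ = d·√n = 0.77 × √9 = 2.3100 (unchanged). New critical value: z_{0.0025} = 2.807.
Revised power = Φ(δ − 2.807) + Φ(−δ − 2.807) = Φ(-0.497) + Φ(-5.117) = 0.3096 + 0.0000 = 0.3096.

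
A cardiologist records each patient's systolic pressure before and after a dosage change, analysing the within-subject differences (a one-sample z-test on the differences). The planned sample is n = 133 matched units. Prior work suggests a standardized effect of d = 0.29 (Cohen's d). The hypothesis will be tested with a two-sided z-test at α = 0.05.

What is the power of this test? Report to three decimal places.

Noncentrality parameter: δ = d·√n = 0.29 × √133 = 3.3444
Two-sided α = 0.05 → critical value z_{0.025} = 1.960.
Power = Φ(δ − 1.960) + Φ(−δ − 1.960) = Φ(1.384) + Φ(-5.304) = 0.9169 + 0.0000 = 0.9169.

Power ≈ 0.917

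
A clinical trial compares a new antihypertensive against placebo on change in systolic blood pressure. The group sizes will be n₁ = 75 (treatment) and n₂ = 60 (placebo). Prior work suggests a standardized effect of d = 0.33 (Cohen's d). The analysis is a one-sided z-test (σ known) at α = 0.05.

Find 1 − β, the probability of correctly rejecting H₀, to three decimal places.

Noncentrality parameter: δ = d / √(1/n₁ + 1/n₂) = 0.33 / √(1/75 + 1/60) = 1.9053
Critical value for a one-sided test at α = 0.05: z_α = 1.645.
Power = Φ(δ − 1.645) = Φ(0.260) = 0.6027.

Power ≈ 0.603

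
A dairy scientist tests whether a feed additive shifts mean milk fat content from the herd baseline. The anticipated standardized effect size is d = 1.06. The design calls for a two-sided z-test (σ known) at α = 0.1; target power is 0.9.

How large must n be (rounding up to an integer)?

Set Φ(δ − 1.645) = 0.9; then δ − 1.645 = Φ⁻¹(0.9) = 1.282, giving δ = 2.926.
(The Φ(−δ − z_{α/2}) term is vanishingly small for δ > 0 and is dropped in the standard sample-size formula.)
δ = d·√n ⇒ n = (δ/d)² = (2.926 / 1.06)² = 7.62.
Round up to the next whole unit.

n = 8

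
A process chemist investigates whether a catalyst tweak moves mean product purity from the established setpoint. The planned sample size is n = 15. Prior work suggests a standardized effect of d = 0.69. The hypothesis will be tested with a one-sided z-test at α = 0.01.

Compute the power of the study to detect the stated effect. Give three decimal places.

Noncentrality parameter: δ = d·√n = 0.69 × √15 = 2.6724
One-sided α = 0.01 → critical value z_{0.01} = 2.326.
Power = P(Z > 2.326 − δ) = Φ(0.346) = 0.6353.

Power ≈ 0.635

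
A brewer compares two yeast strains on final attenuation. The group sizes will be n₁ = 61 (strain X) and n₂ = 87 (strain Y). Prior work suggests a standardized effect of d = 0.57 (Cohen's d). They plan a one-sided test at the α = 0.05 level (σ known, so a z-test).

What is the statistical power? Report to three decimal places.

Noncentrality parameter: δ = d / √(1/n₁ + 1/n₂) = 0.57 / √(1/61 + 1/87) = 3.4133
Critical value for a one-sided test at α = 0.05: z_α = 1.645.
Power = P(Z > 1.645 − δ) = Φ(1.768) = 0.9615.

Power ≈ 0.962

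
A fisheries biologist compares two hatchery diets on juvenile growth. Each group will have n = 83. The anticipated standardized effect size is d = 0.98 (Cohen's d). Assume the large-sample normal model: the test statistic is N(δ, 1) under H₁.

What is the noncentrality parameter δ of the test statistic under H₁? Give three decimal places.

δ ≈ 6.313

The noncentrality parameter scales effect size by the design's sample-size factor: δ = d·√(n/2) = 0.98 × √(83/2) = 6.3132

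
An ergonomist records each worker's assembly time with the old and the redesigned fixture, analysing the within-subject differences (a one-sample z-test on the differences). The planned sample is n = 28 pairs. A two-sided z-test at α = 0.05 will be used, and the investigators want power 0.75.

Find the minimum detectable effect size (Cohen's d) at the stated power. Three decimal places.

Need Φ(δ − 1.960) = 0.75, so δ = 1.960 + 0.674 = 2.634.
(Lower-tail contribution to power is negligible for δ > 0.)
δ = d·√n ⇒ d = δ/√n = 2.634/√28 = 0.4979.

d ≈ 0.498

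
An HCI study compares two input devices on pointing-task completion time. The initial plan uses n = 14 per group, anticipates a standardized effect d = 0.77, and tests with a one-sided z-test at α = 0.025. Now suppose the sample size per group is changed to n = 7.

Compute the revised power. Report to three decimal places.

With n = 7 per group: δ = d·√(n/2) = 0.77 × √(7/2) = 1.4405. Critical value z_{0.025} = 1.960.
Revised power = Φ(δ − 1.960) = Φ(-0.519) = 0.3017.

Power ≈ 0.302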